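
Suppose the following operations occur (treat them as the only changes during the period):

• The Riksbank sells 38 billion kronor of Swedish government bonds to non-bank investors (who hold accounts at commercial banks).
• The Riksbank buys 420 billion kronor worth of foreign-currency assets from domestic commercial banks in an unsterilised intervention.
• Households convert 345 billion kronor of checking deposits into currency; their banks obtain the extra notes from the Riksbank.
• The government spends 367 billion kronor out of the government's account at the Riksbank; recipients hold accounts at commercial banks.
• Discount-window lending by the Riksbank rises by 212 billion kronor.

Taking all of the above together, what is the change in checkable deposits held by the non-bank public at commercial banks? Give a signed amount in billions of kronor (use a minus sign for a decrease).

-16 billion

Riksbank balance sheet:
  Assets:      Securities −38B, Loans to banks +212B, Foreign assets +420B
  Liabilities: Bank reserves +616B, Currency in circulation +345B, Government deposits −367B
Commercial banking system:
  Assets:      Reserves at CB +616B, Foreign assets −420B
  Liabilities: Checkable deposits −16B, Borrowings from CB +212B
So the change in checkable deposits held by the non-bank public at commercial banks is -16 billion.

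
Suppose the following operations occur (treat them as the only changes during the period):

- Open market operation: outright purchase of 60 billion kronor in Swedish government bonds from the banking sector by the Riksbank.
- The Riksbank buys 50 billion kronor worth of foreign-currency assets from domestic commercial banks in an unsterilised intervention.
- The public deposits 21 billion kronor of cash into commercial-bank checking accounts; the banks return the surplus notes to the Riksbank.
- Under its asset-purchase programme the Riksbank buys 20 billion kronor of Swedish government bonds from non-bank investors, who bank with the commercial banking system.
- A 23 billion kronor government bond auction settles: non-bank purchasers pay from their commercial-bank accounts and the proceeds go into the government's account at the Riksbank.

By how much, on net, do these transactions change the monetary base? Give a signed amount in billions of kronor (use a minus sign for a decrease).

OMO purchase (from banks) 60 billion kronor: Riksbank balance sheet expands → +60B.
FX purchase 50 billion kronor: Riksbank balance sheet expands → +50B.
Currency deposit 21 billion kronor: just a shift between currency and reserves — both are base money → 0.
Asset purchase (from non-banks) 20 billion kronor: Riksbank balance sheet expands → +20B.
Government account inflow 23 billion kronor: reserves shift to a non-base liability → −23B.
Net: 60 + 50 + 0 + 20 − 23 = +107 billion.

+107 billion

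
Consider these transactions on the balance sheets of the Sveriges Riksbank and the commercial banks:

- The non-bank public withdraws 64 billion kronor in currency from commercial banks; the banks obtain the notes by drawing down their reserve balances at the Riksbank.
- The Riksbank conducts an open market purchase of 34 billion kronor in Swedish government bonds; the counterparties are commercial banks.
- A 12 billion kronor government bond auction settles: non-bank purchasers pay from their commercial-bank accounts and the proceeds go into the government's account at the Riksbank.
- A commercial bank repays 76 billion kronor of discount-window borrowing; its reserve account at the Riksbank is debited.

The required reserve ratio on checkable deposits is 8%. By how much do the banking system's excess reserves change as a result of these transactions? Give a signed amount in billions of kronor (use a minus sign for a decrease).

-111.92 billion

Currency withdrawal 64 billion kronor: reserves −64B, deposits −64B.
OMO purchase (from banks) 34 billion kronor: reserves +34B, deposits 0.
Government account inflow 12 billion kronor: reserves −12B, deposits −12B.
Discount-window repayment 76 billion kronor: reserves −76B, deposits 0.
Totals: Δreserves = −118B, Δdeposits = −76B.
Δrequired reserves = 8% × −76B = −6.08B.
Δexcess reserves = Δreserves − Δrequired = −118B − (−6.08B) = -111.92 billion.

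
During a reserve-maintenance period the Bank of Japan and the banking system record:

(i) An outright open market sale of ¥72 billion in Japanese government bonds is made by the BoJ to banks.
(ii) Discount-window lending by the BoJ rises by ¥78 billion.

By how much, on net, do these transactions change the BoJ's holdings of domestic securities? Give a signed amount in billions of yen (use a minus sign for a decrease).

OMO sale (to banks) ¥72 billion: securities removed from the BoJ's portfolio → −¥72B.
Discount-window loan ¥78 billion: the BoJ's securities portfolio is untouched → 0.
Net: −72 + 0 = -¥72 billion.

-¥72 billion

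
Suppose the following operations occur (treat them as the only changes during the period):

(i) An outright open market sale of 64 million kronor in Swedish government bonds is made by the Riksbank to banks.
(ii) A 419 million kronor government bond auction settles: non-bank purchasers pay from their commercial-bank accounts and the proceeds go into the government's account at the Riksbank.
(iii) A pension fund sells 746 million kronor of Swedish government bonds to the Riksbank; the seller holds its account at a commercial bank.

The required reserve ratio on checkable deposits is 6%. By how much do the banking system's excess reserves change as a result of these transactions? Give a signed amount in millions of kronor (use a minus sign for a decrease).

OMO sale (to banks) 64 million kronor: reserves −64M, deposits 0.
Government account inflow 419 million kronor: reserves −419M, deposits −419M.
Asset purchase (from non-banks) 746 million kronor: reserves +746M, deposits +746M.
Totals: Δreserves = +263M, Δdeposits = +327M.
Δrequired reserves = 6% × +327M = +19.62M.
Δexcess reserves = Δreserves − Δrequired = +263M − (+19.62M) = +243.38 million.

+243.38 million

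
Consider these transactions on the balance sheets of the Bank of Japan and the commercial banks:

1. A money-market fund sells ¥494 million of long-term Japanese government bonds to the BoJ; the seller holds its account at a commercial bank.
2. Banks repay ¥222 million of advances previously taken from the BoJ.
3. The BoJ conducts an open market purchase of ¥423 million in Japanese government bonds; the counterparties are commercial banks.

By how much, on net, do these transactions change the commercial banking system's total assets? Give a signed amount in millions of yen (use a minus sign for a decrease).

Asset purchase (from non-banks) ¥494 million: bank balance sheets expand → +¥494M.
Discount-window repayment ¥222 million: bank balance sheets shrink → −¥222M.
OMO purchase (from banks) ¥423 million: just an asset swap on bank balance sheets → 0.
Net: 494 − 222 + 0 = +¥272 million.

+¥272 million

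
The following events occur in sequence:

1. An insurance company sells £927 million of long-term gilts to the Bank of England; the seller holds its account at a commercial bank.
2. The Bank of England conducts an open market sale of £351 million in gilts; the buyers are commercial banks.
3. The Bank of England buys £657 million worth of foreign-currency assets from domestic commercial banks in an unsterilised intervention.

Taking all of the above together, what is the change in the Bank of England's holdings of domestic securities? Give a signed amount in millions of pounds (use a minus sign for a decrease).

+£576 million

Bank of England balance sheet:
  Assets:      Securities +£576M, Foreign assets +£657M
  Liabilities: Bank reserves +£1233M
Commercial banking system:
  Assets:      Reserves at CB +£1233M, Securities +£351M, Foreign assets −£657M
  Liabilities: Checkable deposits +£927M
So the change in the Bank of England's holdings of domestic securities is +£576 million.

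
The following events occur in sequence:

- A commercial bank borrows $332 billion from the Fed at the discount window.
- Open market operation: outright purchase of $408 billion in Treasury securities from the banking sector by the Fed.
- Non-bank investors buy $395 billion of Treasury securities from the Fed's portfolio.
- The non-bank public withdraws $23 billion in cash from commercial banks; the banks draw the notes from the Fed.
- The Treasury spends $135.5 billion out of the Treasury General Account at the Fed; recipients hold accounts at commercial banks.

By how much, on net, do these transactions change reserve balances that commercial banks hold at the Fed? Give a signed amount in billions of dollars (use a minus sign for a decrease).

+$457.5 billion

Fed balance sheet:
  Assets:      Securities +$13B, Loans to banks +$332B
  Liabilities: Bank reserves +$457.5B, Currency in circulation +$23B, Government deposits −$135.5B
Commercial banking system:
  Assets:      Reserves at CB +$457.5B, Securities −$408B
  Liabilities: Checkable deposits −$282.5B, Borrowings from CB +$332B
So the change in reserve balances that commercial banks hold at the Fed is +$457.5 billion.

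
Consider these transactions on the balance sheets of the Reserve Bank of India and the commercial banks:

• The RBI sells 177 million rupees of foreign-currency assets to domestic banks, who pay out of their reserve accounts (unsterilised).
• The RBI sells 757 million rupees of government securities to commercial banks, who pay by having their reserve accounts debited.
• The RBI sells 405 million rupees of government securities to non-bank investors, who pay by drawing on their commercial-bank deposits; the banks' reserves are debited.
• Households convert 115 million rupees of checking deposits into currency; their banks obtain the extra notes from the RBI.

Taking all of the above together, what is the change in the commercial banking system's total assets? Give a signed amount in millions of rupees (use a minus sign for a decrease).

RBI balance sheet:
  Assets:      Securities −1162M, Foreign assets −177M
  Liabilities: Bank reserves −1454M, Currency in circulation +115M
Commercial banking system:
  Assets:      Reserves at CB −1454M, Securities +757M, Foreign assets +177M
  Liabilities: Checkable deposits −520M
Change in total bank assets = -520 million.

-520 million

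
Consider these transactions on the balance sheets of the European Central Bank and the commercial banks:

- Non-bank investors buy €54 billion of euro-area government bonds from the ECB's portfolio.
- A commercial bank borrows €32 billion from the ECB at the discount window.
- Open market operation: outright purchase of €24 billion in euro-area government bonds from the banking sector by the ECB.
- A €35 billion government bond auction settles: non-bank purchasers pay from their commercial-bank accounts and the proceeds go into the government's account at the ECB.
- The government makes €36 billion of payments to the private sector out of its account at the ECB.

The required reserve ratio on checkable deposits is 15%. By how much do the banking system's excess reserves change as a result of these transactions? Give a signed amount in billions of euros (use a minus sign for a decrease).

+€10.95 billion

Asset sale (to non-banks) €54 billion: reserves −€54B, deposits −€54B.
Discount-window loan €32 billion: reserves +€32B, deposits 0.
OMO purchase (from banks) €24 billion: reserves +€24B, deposits 0.
Government account inflow €35 billion: reserves −€35B, deposits −€35B.
Government spending €36 billion: reserves +€36B, deposits +€36B.
Totals: Δreserves = +€3B, Δdeposits = −€53B.
Δrequired reserves = 15% × −€53B = −€7.95B.
Δexcess reserves = Δreserves − Δrequired = +€3B − (−€7.95B) = +€10.95 billion.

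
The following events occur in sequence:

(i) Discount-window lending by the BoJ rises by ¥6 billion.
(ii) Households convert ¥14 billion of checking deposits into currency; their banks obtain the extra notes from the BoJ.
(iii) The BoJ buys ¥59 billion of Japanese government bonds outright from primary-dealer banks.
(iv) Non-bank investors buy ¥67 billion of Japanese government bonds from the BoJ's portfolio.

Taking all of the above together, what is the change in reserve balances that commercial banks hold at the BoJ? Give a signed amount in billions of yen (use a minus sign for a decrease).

Discount-window loan ¥6 billion: the loan is credited to the bank's reserve account → +¥6B.
Currency withdrawal ¥14 billion: banks swap reserves for currency → −¥14B.
OMO purchase (from banks) ¥59 billion: the BoJ pays by crediting reserve accounts → +¥59B.
Asset sale (to non-banks) ¥67 billion: the non-bank buyers' banks settle from reserves → −¥67B.
Net: 6 − 14 + 59 − 67 = -¥16 billion.

-¥16 billion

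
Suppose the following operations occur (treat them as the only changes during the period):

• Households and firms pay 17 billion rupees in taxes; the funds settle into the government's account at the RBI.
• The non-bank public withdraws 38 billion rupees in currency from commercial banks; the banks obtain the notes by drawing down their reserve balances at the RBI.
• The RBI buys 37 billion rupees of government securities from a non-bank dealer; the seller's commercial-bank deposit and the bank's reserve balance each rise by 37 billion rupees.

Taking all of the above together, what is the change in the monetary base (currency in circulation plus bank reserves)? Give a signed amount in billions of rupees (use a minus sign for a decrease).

Government account inflow 17 billion rupees: reserves shift to a non-base liability → −17B.
Currency withdrawal 38 billion rupees: just a shift between currency and reserves — both are base money → 0.
Asset purchase (from non-banks) 37 billion rupees: RBI balance sheet expands → +37B.
Net: −17 + 0 + 37 = +20 billion.

+20 billion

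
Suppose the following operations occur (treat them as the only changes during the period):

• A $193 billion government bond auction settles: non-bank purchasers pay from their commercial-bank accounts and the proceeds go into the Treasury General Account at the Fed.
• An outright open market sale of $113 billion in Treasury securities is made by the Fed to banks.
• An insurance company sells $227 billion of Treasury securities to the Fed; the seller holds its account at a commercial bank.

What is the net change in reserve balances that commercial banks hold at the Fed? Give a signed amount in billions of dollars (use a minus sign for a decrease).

-$79 billion

Fed balance sheet:
  Assets:      Securities +$114B
  Liabilities: Bank reserves −$79B, Government deposits +$193B
So the change in reserve balances that commercial banks hold at the Fed is -$79 billion.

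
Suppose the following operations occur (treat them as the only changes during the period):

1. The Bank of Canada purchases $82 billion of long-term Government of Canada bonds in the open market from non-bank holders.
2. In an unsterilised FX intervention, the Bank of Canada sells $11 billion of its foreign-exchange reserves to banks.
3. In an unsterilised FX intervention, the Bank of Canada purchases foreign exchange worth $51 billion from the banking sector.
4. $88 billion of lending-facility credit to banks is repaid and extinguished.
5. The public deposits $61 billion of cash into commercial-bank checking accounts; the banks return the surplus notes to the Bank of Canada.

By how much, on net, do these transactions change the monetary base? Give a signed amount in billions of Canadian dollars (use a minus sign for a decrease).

+$34 billion

Bank of Canada balance sheet:
  Assets:      Securities +$82B, Loans to banks −$88B, Foreign assets +$40B
  Liabilities: Bank reserves +$95B, Currency in circulation −$61B
Commercial banking system:
  Assets:      Reserves at CB +$95B, Foreign assets −$40B
  Liabilities: Checkable deposits +$143B, Borrowings from CB −$88B
Monetary base = currency + reserves: −$61B + (+$95B) = +$34 billion.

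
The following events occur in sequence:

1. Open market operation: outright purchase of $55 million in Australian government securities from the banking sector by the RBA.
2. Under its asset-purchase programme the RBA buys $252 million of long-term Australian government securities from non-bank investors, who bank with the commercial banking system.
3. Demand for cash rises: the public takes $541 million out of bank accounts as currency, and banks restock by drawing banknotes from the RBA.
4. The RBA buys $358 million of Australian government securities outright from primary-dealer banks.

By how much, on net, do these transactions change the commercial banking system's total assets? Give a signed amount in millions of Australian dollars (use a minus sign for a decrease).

-$289 million

RBA balance sheet:
  Assets:      Securities +$665M
  Liabilities: Bank reserves +$124M, Currency in circulation +$541M
Commercial banking system:
  Assets:      Reserves at CB +$124M, Securities −$413M
  Liabilities: Checkable deposits −$289M
Change in total bank assets = -$289 million.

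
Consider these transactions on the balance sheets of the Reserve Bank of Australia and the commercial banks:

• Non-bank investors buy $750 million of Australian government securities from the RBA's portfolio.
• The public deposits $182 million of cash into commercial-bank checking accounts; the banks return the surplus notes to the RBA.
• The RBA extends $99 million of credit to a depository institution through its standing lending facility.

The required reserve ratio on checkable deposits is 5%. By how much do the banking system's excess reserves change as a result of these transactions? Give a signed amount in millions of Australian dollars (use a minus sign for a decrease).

-$440.6 million

Asset sale (to non-banks) $750 million: reserves −$750M, deposits −$750M.
Currency deposit $182 million: reserves +$182M, deposits +$182M.
Discount-window loan $99 million: reserves +$99M, deposits 0.
Totals: Δreserves = −$469M, Δdeposits = −$568M.
Δrequired reserves = 5% × −$568M = −$28.4M.
Δexcess reserves = Δreserves − Δrequired = −$469M − (−$28.4M) = -$440.6 million.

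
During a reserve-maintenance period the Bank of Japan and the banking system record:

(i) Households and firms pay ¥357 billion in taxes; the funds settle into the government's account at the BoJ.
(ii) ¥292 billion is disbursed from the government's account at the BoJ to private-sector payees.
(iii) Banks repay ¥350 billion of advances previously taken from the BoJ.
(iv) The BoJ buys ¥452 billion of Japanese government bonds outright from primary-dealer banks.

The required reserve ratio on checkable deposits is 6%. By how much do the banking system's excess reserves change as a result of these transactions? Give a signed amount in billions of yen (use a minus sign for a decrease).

Government account inflow ¥357 billion: reserves −¥357B, deposits −¥357B.
Government spending ¥292 billion: reserves +¥292B, deposits +¥292B.
Discount-window repayment ¥350 billion: reserves −¥350B, deposits 0.
OMO purchase (from banks) ¥452 billion: reserves +¥452B, deposits 0.
Totals: Δreserves = +¥37B, Δdeposits = −¥65B.
Δrequired reserves = 6% × −¥65B = −¥3.9B.
Δexcess reserves = Δreserves − Δrequired = +¥37B − (−¥3.9B) = +¥40.9 billion.

+¥40.9 billion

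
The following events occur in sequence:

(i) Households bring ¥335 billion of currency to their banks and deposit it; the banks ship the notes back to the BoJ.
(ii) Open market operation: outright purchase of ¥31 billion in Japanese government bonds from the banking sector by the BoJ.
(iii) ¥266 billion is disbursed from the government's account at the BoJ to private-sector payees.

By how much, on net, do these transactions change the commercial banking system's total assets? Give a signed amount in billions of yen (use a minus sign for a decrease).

+¥601 billion

Currency deposit ¥335 billion: bank balance sheets expand → +¥335B.
OMO purchase (from banks) ¥31 billion: just an asset swap on bank balance sheets → 0.
Government spending ¥266 billion: bank balance sheets expand → +¥266B.
Net: 335 + 0 + 266 = +¥601 billion.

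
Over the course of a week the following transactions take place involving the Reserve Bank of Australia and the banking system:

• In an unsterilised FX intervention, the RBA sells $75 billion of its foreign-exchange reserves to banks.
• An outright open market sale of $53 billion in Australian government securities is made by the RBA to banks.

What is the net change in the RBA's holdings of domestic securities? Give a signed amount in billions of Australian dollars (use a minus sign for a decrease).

-$53 billion

RBA balance sheet:
  Assets:      Securities −$53B, Foreign assets −$75B
  Liabilities: Bank reserves −$128B
So the change in the RBA's holdings of domestic securities is -$53 billion.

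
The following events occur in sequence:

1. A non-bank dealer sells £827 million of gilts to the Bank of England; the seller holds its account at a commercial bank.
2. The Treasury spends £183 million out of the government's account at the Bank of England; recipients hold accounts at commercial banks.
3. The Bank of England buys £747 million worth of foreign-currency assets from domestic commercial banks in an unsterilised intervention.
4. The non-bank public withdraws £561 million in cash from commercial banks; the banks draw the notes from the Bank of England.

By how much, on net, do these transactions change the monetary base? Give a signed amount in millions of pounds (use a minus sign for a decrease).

+£1757 million

Bank of England balance sheet:
  Assets:      Securities +£827M, Foreign assets +£747M
  Liabilities: Bank reserves +£1196M, Currency in circulation +£561M, Government deposits −£183M
Commercial banking system:
  Assets:      Reserves at CB +£1196M, Foreign assets −£747M
  Liabilities: Checkable deposits +£449M
Monetary base = currency + reserves: +£561M + (+£1196M) = +£1757 million.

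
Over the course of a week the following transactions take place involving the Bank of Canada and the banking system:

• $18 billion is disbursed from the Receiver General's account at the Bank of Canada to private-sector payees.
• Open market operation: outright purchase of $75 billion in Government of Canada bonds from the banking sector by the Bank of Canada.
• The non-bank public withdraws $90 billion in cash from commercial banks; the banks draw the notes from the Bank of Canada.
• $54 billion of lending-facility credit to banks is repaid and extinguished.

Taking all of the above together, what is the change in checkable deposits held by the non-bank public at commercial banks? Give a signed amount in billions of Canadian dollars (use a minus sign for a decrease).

-$72 billion

Government spending $18 billion: non-bank counterparties' bank balances rise → +$18B.
OMO purchase (from banks) $75 billion: the counterparty is a bank, so public deposits are unchanged → 0.
Currency withdrawal $90 billion: non-bank counterparties' bank balances fall → −$90B.
Discount-window repayment $54 billion: the counterparty is a bank, so public deposits are unchanged → 0.
Net: 18 + 0 − 90 + 0 = -$72 billion.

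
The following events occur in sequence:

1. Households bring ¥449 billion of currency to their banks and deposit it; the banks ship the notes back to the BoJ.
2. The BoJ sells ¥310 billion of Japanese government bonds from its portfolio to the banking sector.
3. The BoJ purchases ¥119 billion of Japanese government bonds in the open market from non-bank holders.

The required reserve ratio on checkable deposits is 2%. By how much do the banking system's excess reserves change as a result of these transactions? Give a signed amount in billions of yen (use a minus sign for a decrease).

Currency deposit ¥449 billion: reserves +¥449B, deposits +¥449B.
OMO sale (to banks) ¥310 billion: reserves −¥310B, deposits 0.
Asset purchase (from non-banks) ¥119 billion: reserves +¥119B, deposits +¥119B.
Totals: Δreserves = +¥258B, Δdeposits = +¥568B.
Δrequired reserves = 2% × +¥568B = +¥11.36B.
Δexcess reserves = Δreserves − Δrequired = +¥258B − (+¥11.36B) = +¥246.64 billion.

+¥246.64 billion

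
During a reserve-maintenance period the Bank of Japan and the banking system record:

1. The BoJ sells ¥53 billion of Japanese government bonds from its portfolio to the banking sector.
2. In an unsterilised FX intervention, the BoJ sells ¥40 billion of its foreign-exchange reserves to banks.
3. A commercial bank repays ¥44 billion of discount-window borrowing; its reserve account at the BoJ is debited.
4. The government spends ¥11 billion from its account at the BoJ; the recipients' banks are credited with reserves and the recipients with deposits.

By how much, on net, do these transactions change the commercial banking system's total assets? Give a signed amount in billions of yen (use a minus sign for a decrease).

BoJ balance sheet:
  Assets:      Securities −¥53B, Loans to banks −¥44B, Foreign assets −¥40B
  Liabilities: Bank reserves −¥126B, Government deposits −¥11B
Commercial banking system:
  Assets:      Reserves at CB −¥126B, Securities +¥53B, Foreign assets +¥40B
  Liabilities: Checkable deposits +¥11B, Borrowings from CB −¥44B
Change in total bank assets = -¥33 billion.

-¥33 billion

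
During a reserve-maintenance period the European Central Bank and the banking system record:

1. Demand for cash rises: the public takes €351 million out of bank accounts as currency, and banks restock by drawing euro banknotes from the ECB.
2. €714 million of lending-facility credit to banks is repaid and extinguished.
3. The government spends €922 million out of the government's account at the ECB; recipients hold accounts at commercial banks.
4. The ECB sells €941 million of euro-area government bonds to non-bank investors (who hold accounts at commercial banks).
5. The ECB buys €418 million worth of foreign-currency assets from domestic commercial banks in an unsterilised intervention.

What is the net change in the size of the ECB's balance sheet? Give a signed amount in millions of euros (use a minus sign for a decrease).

ECB balance sheet:
  Assets:      Securities −€941M, Loans to banks −€714M, Foreign assets +€418M
  Liabilities: Bank reserves −€666M, Currency in circulation +€351M, Government deposits −€922M
Change in total ECB assets = -€1237 million.

-€1237 million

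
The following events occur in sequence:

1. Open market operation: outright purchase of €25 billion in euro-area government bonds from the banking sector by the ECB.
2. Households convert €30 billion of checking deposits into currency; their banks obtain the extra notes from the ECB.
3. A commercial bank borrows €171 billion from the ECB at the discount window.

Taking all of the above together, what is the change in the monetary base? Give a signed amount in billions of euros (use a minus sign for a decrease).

ECB balance sheet:
  Assets:      Securities +€25B, Loans to banks +€171B
  Liabilities: Bank reserves +€166B, Currency in circulation +€30B
Commercial banking system:
  Assets:      Reserves at CB +€166B, Securities −€25B
  Liabilities: Checkable deposits −€30B, Borrowings from CB +€171B
Monetary base = currency + reserves: +€30B + (+€166B) = +€196 billion.

+€196 billion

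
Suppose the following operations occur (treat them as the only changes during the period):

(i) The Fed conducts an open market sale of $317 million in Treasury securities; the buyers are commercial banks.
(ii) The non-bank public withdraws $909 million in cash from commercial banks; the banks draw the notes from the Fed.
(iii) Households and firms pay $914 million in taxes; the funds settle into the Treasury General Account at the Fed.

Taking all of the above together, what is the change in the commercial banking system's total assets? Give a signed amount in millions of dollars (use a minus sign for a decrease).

Fed balance sheet:
  Assets:      Securities −$317M
  Liabilities: Bank reserves −$2140M, Currency in circulation +$909M, Government deposits +$914M
Commercial banking system:
  Assets:      Reserves at CB −$2140M, Securities +$317M
  Liabilities: Checkable deposits −$1823M
Change in total bank assets = -$1823 million.

-$1823 million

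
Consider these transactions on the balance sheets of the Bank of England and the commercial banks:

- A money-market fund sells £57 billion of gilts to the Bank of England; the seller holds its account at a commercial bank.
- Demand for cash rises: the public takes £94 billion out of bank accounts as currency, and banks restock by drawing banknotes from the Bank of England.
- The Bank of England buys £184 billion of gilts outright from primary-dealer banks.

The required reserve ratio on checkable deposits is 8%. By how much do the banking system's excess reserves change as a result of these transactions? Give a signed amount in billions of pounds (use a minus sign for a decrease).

Asset purchase (from non-banks) £57 billion: reserves +£57B, deposits +£57B.
Currency withdrawal £94 billion: reserves −£94B, deposits −£94B.
OMO purchase (from banks) £184 billion: reserves +£184B, deposits 0.
Totals: Δreserves = +£147B, Δdeposits = −£37B.
Δrequired reserves = 8% × −£37B = −£2.96B.
Δexcess reserves = Δreserves − Δrequired = +£147B − (−£2.96B) = +£149.96 billion.

+£149.96 billion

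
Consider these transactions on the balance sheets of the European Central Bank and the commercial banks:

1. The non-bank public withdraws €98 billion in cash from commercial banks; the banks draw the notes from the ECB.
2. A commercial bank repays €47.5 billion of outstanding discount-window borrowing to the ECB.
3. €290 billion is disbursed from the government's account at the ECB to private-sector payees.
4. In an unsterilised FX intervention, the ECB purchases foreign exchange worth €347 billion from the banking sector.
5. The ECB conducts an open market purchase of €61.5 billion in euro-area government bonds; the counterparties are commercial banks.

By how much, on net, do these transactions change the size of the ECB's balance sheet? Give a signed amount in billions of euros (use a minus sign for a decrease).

ECB balance sheet:
  Assets:      Securities +€61.5B, Loans to banks −€47.5B, Foreign assets +€347B
  Liabilities: Bank reserves +€553B, Currency in circulation +€98B, Government deposits −€290B
Commercial banking system:
  Assets:      Reserves at CB +€553B, Securities −€61.5B, Foreign assets −€347B
  Liabilities: Checkable deposits +€192B, Borrowings from CB −€47.5B
Change in total ECB assets = +€361 billion.

+€361 billion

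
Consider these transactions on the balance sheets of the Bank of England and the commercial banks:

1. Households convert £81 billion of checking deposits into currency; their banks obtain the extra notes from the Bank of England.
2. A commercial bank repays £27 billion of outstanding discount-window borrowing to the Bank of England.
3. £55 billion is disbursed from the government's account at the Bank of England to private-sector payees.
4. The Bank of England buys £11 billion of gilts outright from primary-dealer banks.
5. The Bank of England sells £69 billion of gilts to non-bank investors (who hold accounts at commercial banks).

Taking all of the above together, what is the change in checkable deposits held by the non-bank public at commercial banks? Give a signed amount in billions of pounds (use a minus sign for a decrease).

Currency withdrawal £81 billion: non-bank counterparties' bank balances fall → −£81B.
Discount-window repayment £27 billion: the counterparty is a bank, so public deposits are unchanged → 0.
Government spending £55 billion: non-bank counterparties' bank balances rise → +£55B.
OMO purchase (from banks) £11 billion: the counterparty is a bank, so public deposits are unchanged → 0.
Asset sale (to non-banks) £69 billion: non-bank counterparties' bank balances fall → −£69B.
Net: −81 + 0 + 55 + 0 − 69 = -£95 billion.

-£95 billion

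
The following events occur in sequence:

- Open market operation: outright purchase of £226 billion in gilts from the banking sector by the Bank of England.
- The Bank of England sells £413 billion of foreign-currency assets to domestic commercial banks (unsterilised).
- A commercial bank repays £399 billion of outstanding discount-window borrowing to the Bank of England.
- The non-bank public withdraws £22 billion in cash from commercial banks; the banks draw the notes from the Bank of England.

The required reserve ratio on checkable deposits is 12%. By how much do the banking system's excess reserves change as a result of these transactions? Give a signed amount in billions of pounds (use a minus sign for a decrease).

-£605.36 billion

OMO purchase (from banks) £226 billion: reserves +£226B, deposits 0.
FX sale £413 billion: reserves −£413B, deposits 0.
Discount-window repayment £399 billion: reserves −£399B, deposits 0.
Currency withdrawal £22 billion: reserves −£22B, deposits −£22B.
Totals: Δreserves = −£608B, Δdeposits = −£22B.
Δrequired reserves = 12% × −£22B = −£2.64B.
Δexcess reserves = Δreserves − Δrequired = −£608B − (−£2.64B) = -£605.36 billion.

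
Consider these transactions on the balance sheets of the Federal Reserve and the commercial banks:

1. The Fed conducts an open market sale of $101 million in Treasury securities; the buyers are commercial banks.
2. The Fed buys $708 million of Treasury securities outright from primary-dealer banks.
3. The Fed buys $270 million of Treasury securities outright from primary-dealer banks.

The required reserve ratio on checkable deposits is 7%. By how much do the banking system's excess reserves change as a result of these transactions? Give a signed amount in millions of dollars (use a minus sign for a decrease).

OMO sale (to banks) $101 million: reserves −$101M, deposits 0.
OMO purchase (from banks) $708 million: reserves +$708M, deposits 0.
OMO purchase (from banks) $270 million: reserves +$270M, deposits 0.
Totals: Δreserves = +$877M, Δdeposits = 0.
Δrequired reserves = 7% × 0 = 0.
Δexcess reserves = Δreserves − Δrequired = +$877M − (0) = +$877 million.

+$877 million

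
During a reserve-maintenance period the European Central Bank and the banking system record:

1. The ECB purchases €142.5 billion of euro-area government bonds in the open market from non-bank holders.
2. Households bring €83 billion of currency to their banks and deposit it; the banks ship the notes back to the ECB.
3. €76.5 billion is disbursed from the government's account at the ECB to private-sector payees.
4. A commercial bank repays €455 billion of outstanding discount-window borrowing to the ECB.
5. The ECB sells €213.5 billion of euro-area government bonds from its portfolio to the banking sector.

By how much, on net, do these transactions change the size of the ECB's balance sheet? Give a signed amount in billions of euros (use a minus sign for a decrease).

-€526 billion

Asset purchase (from non-banks) €142.5 billion: an ECB asset is acquired → +€142.5B.
Currency deposit €83 billion: only the composition of liabilities changes → 0.
Government spending €76.5 billion: only the composition of liabilities changes → 0.
Discount-window repayment €455 billion: an ECB asset is shed → −€455B.
OMO sale (to banks) €213.5 billion: an ECB asset is shed → −€213.5B.
Net: 142.5 + 0 + 0 − 455 − 213.5 = -€526 billion.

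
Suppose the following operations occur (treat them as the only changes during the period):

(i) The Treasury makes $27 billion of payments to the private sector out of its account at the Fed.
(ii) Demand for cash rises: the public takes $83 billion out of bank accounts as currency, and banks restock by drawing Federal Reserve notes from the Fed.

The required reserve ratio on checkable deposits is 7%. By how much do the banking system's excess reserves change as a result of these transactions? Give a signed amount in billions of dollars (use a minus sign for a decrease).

Government spending $27 billion: reserves +$27B, deposits +$27B.
Currency withdrawal $83 billion: reserves −$83B, deposits −$83B.
Totals: Δreserves = −$56B, Δdeposits = −$56B.
Δrequired reserves = 7% × −$56B = −$3.92B.
Δexcess reserves = Δreserves − Δrequired = −$56B − (−$3.92B) = -$52.08 billion.

-$52.08 billion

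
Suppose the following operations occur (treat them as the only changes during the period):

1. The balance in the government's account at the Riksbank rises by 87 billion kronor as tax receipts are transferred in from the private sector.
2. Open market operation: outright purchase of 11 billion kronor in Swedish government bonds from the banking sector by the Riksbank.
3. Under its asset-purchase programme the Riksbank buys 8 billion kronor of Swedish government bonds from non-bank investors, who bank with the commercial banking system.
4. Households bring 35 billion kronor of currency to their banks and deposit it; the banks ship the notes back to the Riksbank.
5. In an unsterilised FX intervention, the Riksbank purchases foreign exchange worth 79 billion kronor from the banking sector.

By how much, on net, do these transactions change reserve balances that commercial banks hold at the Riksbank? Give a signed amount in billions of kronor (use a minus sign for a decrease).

Government account inflow 87 billion kronor: funds move from bank reserves into the government account → −87B.
OMO purchase (from banks) 11 billion kronor: the Riksbank pays by crediting reserve accounts → +11B.
Asset purchase (from non-banks) 8 billion kronor: the Riksbank pays by crediting reserve accounts → +8B.
Currency deposit 35 billion kronor: returned notes are swapped for reserve credit → +35B.
FX purchase 79 billion kronor: the Riksbank pays by crediting reserve accounts → +79B.
Net: −87 + 11 + 8 + 35 + 79 = +46 billion.

+46 billion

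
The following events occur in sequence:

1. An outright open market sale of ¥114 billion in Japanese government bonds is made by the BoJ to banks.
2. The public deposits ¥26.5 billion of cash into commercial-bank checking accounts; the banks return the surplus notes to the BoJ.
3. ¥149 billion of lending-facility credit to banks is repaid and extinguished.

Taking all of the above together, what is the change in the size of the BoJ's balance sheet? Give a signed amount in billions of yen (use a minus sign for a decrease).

-¥263 billion

OMO sale (to banks) ¥114 billion: a BoJ asset is shed → −¥114B.
Currency deposit ¥26.5 billion: only the composition of liabilities changes → 0.
Discount-window repayment ¥149 billion: a BoJ asset is shed → −¥149B.
Net: −114 + 0 − 149 = -¥263 billion.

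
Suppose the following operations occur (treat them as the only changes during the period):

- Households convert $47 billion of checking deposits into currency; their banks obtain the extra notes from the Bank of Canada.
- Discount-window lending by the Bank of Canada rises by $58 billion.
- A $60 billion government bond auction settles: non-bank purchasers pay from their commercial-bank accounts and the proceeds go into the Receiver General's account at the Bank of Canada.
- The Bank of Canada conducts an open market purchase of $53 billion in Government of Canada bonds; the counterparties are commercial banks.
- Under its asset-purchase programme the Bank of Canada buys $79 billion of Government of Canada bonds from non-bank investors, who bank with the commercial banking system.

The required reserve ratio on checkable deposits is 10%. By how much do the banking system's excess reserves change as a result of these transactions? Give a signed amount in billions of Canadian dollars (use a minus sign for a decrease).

+$85.8 billion

Currency withdrawal $47 billion: reserves −$47B, deposits −$47B.
Discount-window loan $58 billion: reserves +$58B, deposits 0.
Government account inflow $60 billion: reserves −$60B, deposits −$60B.
OMO purchase (from banks) $53 billion: reserves +$53B, deposits 0.
Asset purchase (from non-banks) $79 billion: reserves +$79B, deposits +$79B.
Totals: Δreserves = +$83B, Δdeposits = −$28B.
Δrequired reserves = 10% × −$28B = −$2.8B.
Δexcess reserves = Δreserves − Δrequired = +$83B − (−$2.8B) = +$85.8 billion.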